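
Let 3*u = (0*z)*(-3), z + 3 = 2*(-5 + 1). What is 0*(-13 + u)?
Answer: 0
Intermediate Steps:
z = -11 (z = -3 + 2*(-5 + 1) = -3 + 2*(-4) = -3 - 8 = -11)
u = 0 (u = ((0*(-11))*(-3))/3 = (0*(-3))/3 = (⅓)*0 = 0)
0*(-13 + u) = 0*(-13 + 0) = 0*(-13) = 0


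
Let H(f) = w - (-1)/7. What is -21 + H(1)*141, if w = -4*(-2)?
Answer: 7890/7 ≈ 1127.1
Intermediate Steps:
w = 8
H(f) = 57/7 (H(f) = 8 - (-1)/7 = 8 - 1*(-⅐) = 8 + ⅐ = 57/7)
-21 + H(1)*141 = -21 + (57/7)*141 = -21 + 8037/7 = 7890/7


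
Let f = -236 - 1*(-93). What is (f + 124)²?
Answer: 361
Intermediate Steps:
f = -143 (f = -236 + 93 = -143)
(f + 124)² = (-143 + 124)² = (-19)² = 361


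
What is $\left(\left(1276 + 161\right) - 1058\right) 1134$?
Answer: $429786$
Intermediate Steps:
$\left(\left(1276 + 161\right) - 1058\right) 1134 = \left(1437 - 1058\right) 1134 = 379 \cdot 1134 = 429786$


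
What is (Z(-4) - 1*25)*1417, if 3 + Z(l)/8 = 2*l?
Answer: -160121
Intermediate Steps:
Z(l) = -24 + 16*l (Z(l) = -24 + 8*(2*l) = -24 + 16*l)
(Z(-4) - 1*25)*1417 = ((-24 + 16*(-4)) - 1*25)*1417 = ((-24 - 64) - 25)*1417 = (-88 - 25)*1417 = -113*1417 = -160121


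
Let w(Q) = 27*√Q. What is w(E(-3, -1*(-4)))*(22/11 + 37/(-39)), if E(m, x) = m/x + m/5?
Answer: 1107*I*√15/130 ≈ 32.98*I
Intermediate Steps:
E(m, x) = m/5 + m/x (E(m, x) = m/x + m*(⅕) = m/x + m/5 = m/5 + m/x)
w(E(-3, -1*(-4)))*(22/11 + 37/(-39)) = (27*√((⅕)*(-3) - 3/((-1*(-4)))))*(22/11 + 37/(-39)) = (27*√(-⅗ - 3/4))*(22*(1/11) + 37*(-1/39)) = (27*√(-⅗ - 3*¼))*(2 - 37/39) = (27*√(-⅗ - ¾))*(41/39) = (27*√(-27/20))*(41/39) = (27*(3*I*√15/10))*(41/39) = (81*I*√15/10)*(41/39) = 1107*I*√15/130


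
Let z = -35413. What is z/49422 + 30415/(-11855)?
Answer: -384598249/117179562 ≈ -3.2821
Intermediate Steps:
z/49422 + 30415/(-11855) = -35413/49422 + 30415/(-11855) = -35413*1/49422 + 30415*(-1/11855) = -35413/49422 - 6083/2371 = -384598249/117179562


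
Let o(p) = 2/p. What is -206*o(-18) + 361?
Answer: 3455/9 ≈ 383.89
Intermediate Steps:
-206*o(-18) + 361 = -412/(-18) + 361 = -412*(-1)/18 + 361 = -206*(-1/9) + 361 = 206/9 + 361 = 3455/9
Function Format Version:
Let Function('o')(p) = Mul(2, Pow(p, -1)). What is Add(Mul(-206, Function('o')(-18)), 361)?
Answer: Rational(3455, 9) ≈ 383.89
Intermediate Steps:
Add(Mul(-206, Function('o')(-18)), 361) = Add(Mul(-206, Mul(2, Pow(-18, -1))), 361) = Add(Mul(-206, Mul(2, Rational(-1, 18))), 361) = Add(Mul(-206, Rational(-1, 9)), 361) = Add(Rational(206, 9), 361) = Rational(3455, 9)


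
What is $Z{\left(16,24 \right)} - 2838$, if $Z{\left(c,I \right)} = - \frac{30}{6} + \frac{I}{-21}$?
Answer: $- \frac{19909}{7} \approx -2844.1$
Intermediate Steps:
$Z{\left(c,I \right)} = -5 - \frac{I}{21}$ ($Z{\left(c,I \right)} = \left(-30\right) \frac{1}{6} + I \left(- \frac{1}{21}\right) = -5 - \frac{I}{21}$)
$Z{\left(16,24 \right)} - 2838 = \left(-5 - \frac{8}{7}\right) - 2838 = - \frac{43}{7} - 2838 = - \frac{19909}{7}$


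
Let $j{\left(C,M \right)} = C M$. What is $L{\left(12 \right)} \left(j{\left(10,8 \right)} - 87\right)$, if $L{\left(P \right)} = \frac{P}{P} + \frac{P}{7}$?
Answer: $-19$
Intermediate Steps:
$L{\left(P \right)} = 1 + \frac{P}{7}$ ($L{\left(P \right)} = 1 + P \frac{1}{7} = 1 + \frac{P}{7}$)
$L{\left(12 \right)} \left(j{\left(10,8 \right)} - 87\right) = \left(1 + \frac{1}{7} \cdot 12\right) \left(10 \cdot 8 - 87\right) = \left(1 + \frac{12}{7}\right) \left(80 - 87\right) = \frac{19}{7} \left(-7\right) = -19$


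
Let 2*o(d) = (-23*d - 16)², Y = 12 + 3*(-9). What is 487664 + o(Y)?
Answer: 1083569/2 ≈ 5.4178e+5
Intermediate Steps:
Y = -15 (Y = 12 - 27 = -15)
o(d) = (-16 - 23*d)²/2 (o(d) = (-23*d - 16)²/2 = (-16 - 23*d)²/2)
487664 + o(Y) = 487664 + (16 + 23*(-15))²/2 = 487664 + (16 - 345)²/2 = 487664 + (½)*(-329)² = 487664 + (½)*108241 = 487664 + 108241/2 = 1083569/2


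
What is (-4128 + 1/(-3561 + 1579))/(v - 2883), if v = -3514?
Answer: 8181697/12678854 ≈ 0.64530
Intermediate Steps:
(-4128 + 1/(-3561 + 1579))/(v - 2883) = (-4128 + 1/(-3561 + 1579))/(-3514 - 2883) = (-4128 + 1/(-1982))/(-6397) = (-4128 - 1/1982)*(-1/6397) = -8181697/1982*(-1/6397) = 8181697/12678854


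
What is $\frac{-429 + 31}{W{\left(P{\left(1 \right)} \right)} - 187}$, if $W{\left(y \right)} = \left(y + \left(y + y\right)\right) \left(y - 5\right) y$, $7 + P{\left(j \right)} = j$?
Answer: $\frac{398}{1375} \approx 0.28945$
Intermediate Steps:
$P{\left(j \right)} = -7 + j$
$W{\left(y \right)} = 3 y^{2} \left(-5 + y\right)$ ($W{\left(y \right)} = \left(y + 2 y\right) \left(-5 + y\right) y = 3 y \left(-5 + y\right) y = 3 y^{2} \left(-5 + y\right)$)
$\frac{-429 + 31}{W{\left(P{\left(1 \right)} \right)} - 187} = \frac{-429 + 31}{3 \left(-7 + 1\right)^{2} \left(-5 + \left(-7 + 1\right)\right) - 187} = - \frac{398}{3 \left(-6\right)^{2} \left(-5 - 6\right) - 187} = - \frac{398}{3 \cdot 36 \left(-11\right) - 187} = - \frac{398}{-1188 - 187} = - \frac{398}{-1375} = \left(-398\right) \left(- \frac{1}{1375}\right) = \frac{398}{1375}$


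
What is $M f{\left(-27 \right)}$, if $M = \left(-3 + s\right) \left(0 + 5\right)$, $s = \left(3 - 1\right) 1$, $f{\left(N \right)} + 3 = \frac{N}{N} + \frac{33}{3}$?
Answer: $-45$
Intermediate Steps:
$f{\left(N \right)} = 9$ ($f{\left(N \right)} = -3 + \left(\frac{N}{N} + \frac{33}{3}\right) = -3 + \left(1 + 33 \cdot \frac{1}{3}\right) = -3 + \left(1 + 11\right) = -3 + 12 = 9$)
$s = 2$ ($s = 2 \cdot 1 = 2$)
$M = -5$ ($M = \left(-3 + 2\right) \left(0 + 5\right) = \left(-1\right) 5 = -5$)
$M f{\left(-27 \right)} = \left(-5\right) 9 = -45$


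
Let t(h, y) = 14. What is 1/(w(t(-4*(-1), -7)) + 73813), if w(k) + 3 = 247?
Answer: 1/74057 ≈ 1.3503e-5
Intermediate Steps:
w(k) = 244 (w(k) = -3 + 247 = 244)
1/(w(t(-4*(-1), -7)) + 73813) = 1/(244 + 73813) = 1/74057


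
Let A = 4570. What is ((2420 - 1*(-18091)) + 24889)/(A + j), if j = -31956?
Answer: -22700/13693 ≈ -1.6578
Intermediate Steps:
((2420 - 1*(-18091)) + 24889)/(A + j) = ((2420 - 1*(-18091)) + 24889)/(4570 - 31956) = ((2420 + 18091) + 24889)/(-27386) = (20511 + 24889)*(-1/27386) = 45400*(-1/27386) = -22700/13693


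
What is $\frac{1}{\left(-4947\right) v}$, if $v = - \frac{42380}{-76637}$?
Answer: $- \frac{76637}{209653860} \approx -0.00036554$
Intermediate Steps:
$v = \frac{42380}{76637}$ ($v = \left(-42380\right) \left(- \frac{1}{76637}\right) = \frac{42380}{76637} \approx 0.553$)
$\frac{1}{\left(-4947\right) v} = \frac{1}{\left(-4947\right) \frac{42380}{76637}} = \left(- \frac{1}{4947}\right) \frac{76637}{42380} = - \frac{76637}{209653860}$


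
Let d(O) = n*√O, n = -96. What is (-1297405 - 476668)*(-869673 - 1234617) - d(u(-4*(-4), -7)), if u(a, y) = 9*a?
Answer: 3733164074322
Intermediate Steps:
d(O) = -96*√O
(-1297405 - 476668)*(-869673 - 1234617) - d(u(-4*(-4), -7)) = (-1297405 - 476668)*(-869673 - 1234617) - (-96)*√(9*(-4*(-4))) = -1774073*(-2104290) - (-96)*√(9*16) = 3733164073170 - (-96)*√144 = 3733164073170 - (-96)*12 = 3733164073170 - 1*(-1152) = 3733164073170 + 1152 = 3733164074322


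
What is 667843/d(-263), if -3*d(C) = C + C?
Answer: 2003529/526 ≈ 3809.0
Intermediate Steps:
d(C) = -2*C/3 (d(C) = -(C + C)/3 = -2*C/3)
667843/d(-263) = 667843/((-2/3*(-263))) = 667843/(526/3) = 667843*(3/526) = 2003529/526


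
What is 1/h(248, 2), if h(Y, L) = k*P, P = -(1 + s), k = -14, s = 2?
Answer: 1/42 ≈ 0.023810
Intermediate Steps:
P = -3 (P = -(1 + 2) = -1*3 = -3)
h(Y, L) = 42 (h(Y, L) = -14*(-3) = 42)
1/h(248, 2) = 1/42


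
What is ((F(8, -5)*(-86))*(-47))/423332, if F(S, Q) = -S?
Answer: -8084/105833 ≈ -0.076385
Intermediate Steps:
((F(8, -5)*(-86))*(-47))/423332 = ((-1*8*(-86))*(-47))/423332 = (-8*(-86)*(-47))*(1/423332) = (688*(-47))*(1/423332) = -32336*1/423332 = -8084/105833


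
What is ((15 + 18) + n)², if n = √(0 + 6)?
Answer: (33 + √6)² ≈ 1256.7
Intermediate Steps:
n = √6 ≈ 2.4495
((15 + 18) + n)² = ((15 + 18) + √6)² = (33 + √6)²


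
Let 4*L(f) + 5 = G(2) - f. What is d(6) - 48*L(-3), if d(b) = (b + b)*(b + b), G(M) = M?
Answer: 144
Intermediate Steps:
d(b) = 4*b**2 (d(b) = (2*b)*(2*b) = 4*b**2)
L(f) = -3/4 - f/4 (L(f) = -5/4 + (2 - f)/4 = -5/4 + (1/2 - f/4) = -3/4 - f/4)
d(6) - 48*L(-3) = 4*6**2 - 48*(-3/4 - 1/4*(-3)) = 4*36 - 48*(-3/4 + 3/4) = 144 - 48*0 = 144 + 0 = 144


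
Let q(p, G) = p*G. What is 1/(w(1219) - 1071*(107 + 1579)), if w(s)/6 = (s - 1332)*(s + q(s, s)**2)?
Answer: -1/1497078306039426 ≈ -6.6797e-16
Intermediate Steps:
q(p, G) = G*p
w(s) = 6*(-1332 + s)*(s + s**4) (w(s) = 6*((s - 1332)*(s + (s*s)**2)) = 6*((-1332 + s)*(s + (s**2)**2)) = 6*((-1332 + s)*(s + s**4)) = 6*(-1332 + s)*(s + s**4))
1/(w(1219) - 1071*(107 + 1579)) = 1/(6*1219*(-1332 + 1219 + 1219**4 - 1332*1219**3) - 1071*(107 + 1579)) = 1/(6*1219*(-1332 + 1219 + 2208080093521 - 1332*1811386459) - 1071*1686) = 1/(6*1219*(-1332 + 1219 + 2208080093521 - 2412766763388) - 1805706) = 1/(6*1219*(-204686669980) - 1805706) = 1/(-1497078304233720 - 1805706) = 1/(-1497078306039426) = -1/1497078306039426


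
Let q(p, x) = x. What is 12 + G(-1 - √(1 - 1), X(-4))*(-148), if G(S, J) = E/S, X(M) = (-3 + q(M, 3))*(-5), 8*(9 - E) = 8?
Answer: 1196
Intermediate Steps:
E = 8 (E = 9 - ⅛*8 = 9 - 1 = 8)
X(M) = 0 (X(M) = (-3 + 3)*(-5) = 0*(-5) = 0)
G(S, J) = 8/S
12 + G(-1 - √(1 - 1), X(-4))*(-148) = 12 + (8/(-1 - √(1 - 1)))*(-148) = 12 + (8/(-1 - √0))*(-148) = 12 + (8/(-1 - 1*0))*(-148) = 12 + (8/(-1 + 0))*(-148) = 12 + (8/(-1))*(-148) = 12 + (8*(-1))*(-148) = 12 - 8*(-148) = 12 + 1184 = 1196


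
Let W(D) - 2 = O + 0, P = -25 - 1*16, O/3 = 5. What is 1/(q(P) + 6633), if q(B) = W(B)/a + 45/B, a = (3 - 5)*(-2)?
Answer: 164/1088329 ≈ 0.00015069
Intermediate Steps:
O = 15 (O = 3*5 = 15)
P = -41 (P = -25 - 16 = -41)
W(D) = 17 (W(D) = 2 + (15 + 0) = 2 + 15 = 17)
a = 4 (a = -2*(-2) = 4)
q(B) = 17/4 + 45/B
1/(q(P) + 6633) = 1/((17/4 + 45/(-41)) + 6633) = 1/((17/4 + 45*(-1/41)) + 6633) = 1/((17/4 - 45/41) + 6633) = 1/(517/164 + 6633) = 1/(1088329/164) = 164/1088329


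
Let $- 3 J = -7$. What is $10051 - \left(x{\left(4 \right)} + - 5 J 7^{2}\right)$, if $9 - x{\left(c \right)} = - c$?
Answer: $\frac{31829}{3} \approx 10610.0$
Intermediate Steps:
$J = \frac{7}{3}$ ($J = \left(- \frac{1}{3}\right) \left(-7\right) = \frac{7}{3} \approx 2.3333$)
$x{\left(c \right)} = 9 + c$ ($x{\left(c \right)} = 9 - - c = 9 + c$)
$10051 - \left(x{\left(4 \right)} + - 5 J 7^{2}\right) = 10051 - \left(\left(9 + 4\right) + \left(-5\right) \frac{7}{3} \cdot 7^{2}\right) = 10051 - \left(13 - \frac{1715}{3}\right) = 10051 - - \frac{1676}{3} = 10051 + \frac{1676}{3} = \frac{31829}{3}$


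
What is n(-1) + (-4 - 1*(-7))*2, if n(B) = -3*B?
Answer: 9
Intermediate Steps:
n(-1) + (-4 - 1*(-7))*2 = -3*(-1) + (-4 - 1*(-7))*2 = 3 + (-4 + 7)*2 = 3 + 3*2 = 3 + 6 = 9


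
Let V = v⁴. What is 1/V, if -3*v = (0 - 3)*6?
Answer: 1/1296 ≈ 0.00077160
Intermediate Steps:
v = 6 (v = -(0 - 3)*6/3 = -(-1)*6 = -⅓*(-18) = 6)
V = 1296 (V = 6⁴ = 1296)
1/V = 1/1296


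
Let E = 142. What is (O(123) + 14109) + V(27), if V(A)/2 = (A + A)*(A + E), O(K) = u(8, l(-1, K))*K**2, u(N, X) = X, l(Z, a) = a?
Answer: 1893228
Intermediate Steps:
O(K) = K**3 (O(K) = K*K**2 = K**3)
V(A) = 4*A*(142 + A) (V(A) = 2*((A + A)*(A + 142)) = 2*((2*A)*(142 + A)) = 2*(2*A*(142 + A)) = 4*A*(142 + A))
(O(123) + 14109) + V(27) = (123**3 + 14109) + 4*27*(142 + 27) = (1860867 + 14109) + 4*27*169 = 1874976 + 18252 = 1893228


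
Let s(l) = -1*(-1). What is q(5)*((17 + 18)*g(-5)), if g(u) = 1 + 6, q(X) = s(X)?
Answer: 245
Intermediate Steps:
s(l) = 1
q(X) = 1
g(u) = 7
q(5)*((17 + 18)*g(-5)) = 1*((17 + 18)*7) = 1*(35*7) = 1*245 = 245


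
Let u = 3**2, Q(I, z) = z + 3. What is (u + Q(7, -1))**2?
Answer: 121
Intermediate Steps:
Q(I, z) = 3 + z
u = 9
(u + Q(7, -1))**2 = (9 + (3 - 1))**2 = (9 + 2)**2 = 11**2 = 121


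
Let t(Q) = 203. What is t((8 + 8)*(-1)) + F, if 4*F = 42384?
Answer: 10799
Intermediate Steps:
F = 10596 (F = (1/4)*42384 = 10596)
t((8 + 8)*(-1)) + F = 203 + 10596 = 10799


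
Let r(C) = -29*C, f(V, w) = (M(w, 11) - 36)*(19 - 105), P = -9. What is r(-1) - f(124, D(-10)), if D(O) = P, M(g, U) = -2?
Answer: -3239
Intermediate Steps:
D(O) = -9
f(V, w) = 3268 (f(V, w) = (-2 - 36)*(19 - 105) = -38*(-86) = 3268)
r(-1) - f(124, D(-10)) = -29*(-1) - 1*3268 = 29 - 3268 = -3239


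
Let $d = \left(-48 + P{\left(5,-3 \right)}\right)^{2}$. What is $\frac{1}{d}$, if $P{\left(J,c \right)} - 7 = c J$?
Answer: $\frac{1}{3136} \approx 0.00031888$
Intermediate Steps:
$P{\left(J,c \right)} = 7 + J c$ ($P{\left(J,c \right)} = 7 + c J = 7 + J c$)
$d = 3136$ ($d = \left(-48 + \left(7 + 5 \left(-3\right)\right)\right)^{2} = \left(-48 + \left(7 - 15\right)\right)^{2} = \left(-48 - 8\right)^{2} = \left(-56\right)^{2} = 3136$)
$\frac{1}{d} = \frac{1}{3136}$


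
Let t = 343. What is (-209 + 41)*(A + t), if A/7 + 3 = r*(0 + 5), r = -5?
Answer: -24696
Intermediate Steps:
A = -196 (A = -21 + 7*(-5*(0 + 5)) = -21 + 7*(-5*5) = -21 + 7*(-25) = -21 - 175 = -196)
(-209 + 41)*(A + t) = (-209 + 41)*(-196 + 343) = -168*147 = -24696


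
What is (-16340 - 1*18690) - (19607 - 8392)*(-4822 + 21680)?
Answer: -189097500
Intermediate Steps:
(-16340 - 1*18690) - (19607 - 8392)*(-4822 + 21680) = (-16340 - 18690) - 11215*16858 = -35030 - 1*189062470 = -35030 - 189062470 = -189097500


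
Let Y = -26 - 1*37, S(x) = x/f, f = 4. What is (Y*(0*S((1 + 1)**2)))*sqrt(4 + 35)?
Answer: 0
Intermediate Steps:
S(x) = x/4
Y = -63 (Y = -26 - 37 = -63)
(Y*(0*S((1 + 1)**2)))*sqrt(4 + 35) = (-0*(1 + 1)**2/4)*sqrt(4 + 35) = (-0*(1/4)*2**2)*sqrt(39) = (-0*(1/4)*4)*sqrt(39) = (-0)*sqrt(39) = (-63*0)*sqrt(39) = 0*sqrt(39) = 0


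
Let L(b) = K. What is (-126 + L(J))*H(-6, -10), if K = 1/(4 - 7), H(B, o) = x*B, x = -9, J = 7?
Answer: -6822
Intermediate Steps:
H(B, o) = -9*B
K = -⅓ (K = 1/(-3) = -⅓ ≈ -0.33333)
L(b) = -⅓
(-126 + L(J))*H(-6, -10) = (-126 - ⅓)*(-9*(-6)) = -379/3*54 = -6822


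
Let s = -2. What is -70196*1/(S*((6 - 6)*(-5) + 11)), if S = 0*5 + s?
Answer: 35098/11 ≈ 3190.7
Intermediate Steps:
S = -2 (S = 0*5 - 2 = 0 - 2 = -2)
-70196*1/(S*((6 - 6)*(-5) + 11)) = -70196*(-1/(2*((6 - 6)*(-5) + 11))) = -70196*(-1/(2*(0*(-5) + 11))) = -70196*(-1/(2*(0 + 11))) = -70196/((-2*11)) = -70196/(-22) = -70196*(-1/22) = 35098/11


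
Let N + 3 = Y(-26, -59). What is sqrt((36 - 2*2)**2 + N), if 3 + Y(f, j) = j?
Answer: sqrt(959) ≈ 30.968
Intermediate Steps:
Y(f, j) = -3 + j
N = -65 (N = -3 + (-3 - 59) = -3 - 62 = -65)
sqrt((36 - 2*2)**2 + N) = sqrt((36 - 2*2)**2 - 65) = sqrt((36 - 4)**2 - 65) = sqrt(32**2 - 65) = sqrt(1024 - 65) = sqrt(959)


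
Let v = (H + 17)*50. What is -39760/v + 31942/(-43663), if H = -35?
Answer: 85364654/1964835 ≈ 43.446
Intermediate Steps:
v = -900 (v = (-35 + 17)*50 = -18*50 = -900)
-39760/v + 31942/(-43663) = -39760/(-900) + 31942/(-43663) = -39760*(-1/900) + 31942*(-1/43663) = 1988/45 - 31942/43663 = 85364654/1964835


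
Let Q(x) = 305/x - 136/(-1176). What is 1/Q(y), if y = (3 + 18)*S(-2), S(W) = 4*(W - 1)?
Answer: -1764/1931 ≈ -0.91352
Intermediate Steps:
S(W) = -4 + 4*W (S(W) = 4*(-1 + W) = -4 + 4*W)
y = -252 (y = (3 + 18)*(-4 + 4*(-2)) = 21*(-4 - 8) = 21*(-12) = -252)
Q(x) = 17/147 + 305/x (Q(x) = 305/x - 136*(-1/1176) = 305/x + 17/147 = 17/147 + 305/x)
1/Q(y) = 1/(17/147 + 305/(-252)) = 1/(17/147 + 305*(-1/252)) = 1/(17/147 - 305/252) = 1/(-1931/1764) = -1764/1931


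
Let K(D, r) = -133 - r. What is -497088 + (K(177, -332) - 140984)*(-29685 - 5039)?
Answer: 4888121252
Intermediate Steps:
-497088 + (K(177, -332) - 140984)*(-29685 - 5039) = -497088 + ((-133 - 1*(-332)) - 140984)*(-29685 - 5039) = -497088 + ((-133 + 332) - 140984)*(-34724) = -497088 + (199 - 140984)*(-34724) = -497088 - 140785*(-34724) = -497088 + 4888618340 = 4888121252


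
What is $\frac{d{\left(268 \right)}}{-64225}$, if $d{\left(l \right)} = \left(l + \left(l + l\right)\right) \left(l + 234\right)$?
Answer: $- \frac{403608}{64225} \approx -6.2843$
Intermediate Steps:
$d{\left(l \right)} = 3 l \left(234 + l\right)$ ($d{\left(l \right)} = \left(l + 2 l\right) \left(234 + l\right) = 3 l \left(234 + l\right)$)
$\frac{d{\left(268 \right)}}{-64225} = \frac{3 \cdot 268 \left(234 + 268\right)}{-64225} = 3 \cdot 268 \cdot 502 \left(- \frac{1}{64225}\right) = 403608 \left(- \frac{1}{64225}\right) = - \frac{403608}{64225}$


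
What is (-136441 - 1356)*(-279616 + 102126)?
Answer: 24457589530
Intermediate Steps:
(-136441 - 1356)*(-279616 + 102126) = -137797*(-177490) = 24457589530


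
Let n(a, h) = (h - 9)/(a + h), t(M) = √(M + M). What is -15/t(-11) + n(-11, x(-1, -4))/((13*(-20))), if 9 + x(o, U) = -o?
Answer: -17/4940 + 15*I*√22/22 ≈ -0.0034413 + 3.198*I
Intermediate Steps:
x(o, U) = -9 - o
t(M) = √2*√M (t(M) = √(2*M) = √2*√M)
n(a, h) = (-9 + h)/(a + h)
-15/t(-11) + n(-11, x(-1, -4))/((13*(-20))) = -15*(-I*√22/22) + ((-9 + (-9 - 1*(-1)))/(-11 + (-9 - 1*(-1))))/((13*(-20))) = -15*(-I*√22/22) + ((-9 + (-9 + 1))/(-11 + (-9 + 1)))/(-260) = -15*(-I*√22/22) + ((-9 - 8)/(-11 - 8))*(-1/260) = -(-15)*I*√22/22 + (-17/(-19))*(-1/260) = 15*I*√22/22 - 1/19*(-17)*(-1/260) = 15*I*√22/22 + (17/19)*(-1/260) = 15*I*√22/22 - 17/4940 = -17/4940 + 15*I*√22/22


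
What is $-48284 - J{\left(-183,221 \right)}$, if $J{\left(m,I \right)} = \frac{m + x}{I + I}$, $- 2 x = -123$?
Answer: $- \frac{42682813}{884} \approx -48284.0$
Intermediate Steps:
$x = \frac{123}{2}$ ($x = \left(- \frac{1}{2}\right) \left(-123\right) = \frac{123}{2} \approx 61.5$)
$J{\left(m,I \right)} = \frac{\frac{123}{2} + m}{2 I}$ ($J{\left(m,I \right)} = \frac{m + \frac{123}{2}}{I + I} = \frac{\frac{123}{2} + m}{2 I}$)
$-48284 - J{\left(-183,221 \right)} = -48284 - \frac{123 + 2 \left(-183\right)}{4 \cdot 221} = -48284 - \frac{1}{4} \cdot \frac{1}{221} \left(123 - 366\right) = -48284 - \frac{1}{4} \cdot \frac{1}{221} \left(-243\right) = -48284 - - \frac{243}{884} = -48284 + \frac{243}{884} = - \frac{42682813}{884}$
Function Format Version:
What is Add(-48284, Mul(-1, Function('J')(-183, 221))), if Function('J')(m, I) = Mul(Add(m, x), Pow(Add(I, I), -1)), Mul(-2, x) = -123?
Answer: Rational(-42682813, 884) ≈ -48284.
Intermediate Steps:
x = Rational(123, 2) (x = Mul(Rational(-1, 2), -123) = Rational(123, 2) ≈ 61.500)
Function('J')(m, I) = Mul(Rational(1, 2), Pow(I, -1), Add(Rational(123, 2), m)) (Function('J')(m, I) = Mul(Add(m, Rational(123, 2)), Pow(Add(I, I), -1)) = Mul(Add(Rational(123, 2), m), Pow(Mul(2, I), -1)) = Mul(Add(Rational(123, 2), m), Mul(Rational(1, 2), Pow(I, -1))) = Mul(Rational(1, 2), Pow(I, -1), Add(Rational(123, 2), m)))
Add(-48284, Mul(-1, Function('J')(-183, 221))) = Add(-48284, Mul(-1, Mul(Rational(1, 4), Pow(221, -1), Add(123, Mul(2, -183))))) = Add(-48284, Mul(-1, Mul(Rational(1, 4), Rational(1, 221), Add(123, -366)))) = Add(-48284, Mul(-1, Mul(Rational(1, 4), Rational(1, 221), -243))) = Add(-48284, Mul(-1, Rational(-243, 884))) = Add(-48284, Rational(243, 884)) = Rational(-42682813, 884)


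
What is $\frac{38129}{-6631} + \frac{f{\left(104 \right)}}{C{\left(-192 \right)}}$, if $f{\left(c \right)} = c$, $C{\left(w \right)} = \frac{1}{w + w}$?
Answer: $- \frac{264853745}{6631} \approx -39942.0$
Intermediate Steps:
$C{\left(w \right)} = \frac{1}{2 w}$
$\frac{38129}{-6631} + \frac{f{\left(104 \right)}}{C{\left(-192 \right)}} = \frac{38129}{-6631} + \frac{104}{\frac{1}{2} \frac{1}{-192}} = 38129 \left(- \frac{1}{6631}\right) + \frac{104}{\frac{1}{2} \left(- \frac{1}{192}\right)} = - \frac{38129}{6631} + \frac{104}{- \frac{1}{384}} = - \frac{38129}{6631} + 104 \left(-384\right) = - \frac{38129}{6631} - 39936 = - \frac{264853745}{6631}$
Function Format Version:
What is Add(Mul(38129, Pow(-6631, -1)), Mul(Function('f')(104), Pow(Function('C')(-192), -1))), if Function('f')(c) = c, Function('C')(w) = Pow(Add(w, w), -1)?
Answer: Rational(-264853745, 6631) ≈ -39942.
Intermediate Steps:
Function('C')(w) = Mul(Rational(1, 2), Pow(w, -1)) (Function('C')(w) = Pow(Mul(2, w), -1) = Mul(Rational(1, 2), Pow(w, -1)))
Add(Mul(38129, Pow(-6631, -1)), Mul(Function('f')(104), Pow(Function('C')(-192), -1))) = Add(Mul(38129, Pow(-6631, -1)), Mul(104, Pow(Mul(Rational(1, 2), Pow(-192, -1)), -1))) = Add(Mul(38129, Rational(-1, 6631)), Mul(104, Pow(Mul(Rational(1, 2), Rational(-1, 192)), -1))) = Add(Rational(-38129, 6631), Mul(104, Pow(Rational(-1, 384), -1))) = Add(Rational(-38129, 6631), Mul(104, -384)) = Add(Rational(-38129, 6631), -39936) = Rational(-264853745, 6631)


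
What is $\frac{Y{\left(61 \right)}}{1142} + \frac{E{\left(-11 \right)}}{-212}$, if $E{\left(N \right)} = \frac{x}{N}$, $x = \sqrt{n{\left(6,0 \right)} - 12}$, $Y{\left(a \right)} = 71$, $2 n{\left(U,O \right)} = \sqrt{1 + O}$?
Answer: $\frac{71}{1142} + \frac{i \sqrt{46}}{4664} \approx 0.062172 + 0.0014542 i$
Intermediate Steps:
$n{\left(U,O \right)} = \frac{\sqrt{1 + O}}{2}$
$x = \frac{i \sqrt{46}}{2}$ ($x = \sqrt{\frac{\sqrt{1 + 0}}{2} - 12} = \sqrt{\frac{\sqrt{1}}{2} - 12} = \sqrt{\frac{1}{2} \cdot 1 - 12} = \sqrt{\frac{1}{2} - 12} = \sqrt{- \frac{23}{2}} = \frac{i \sqrt{46}}{2} \approx 3.3912 i$)
$E{\left(N \right)} = \frac{i \sqrt{46}}{2 N}$ ($E{\left(N \right)} = \frac{\frac{1}{2} i \sqrt{46}}{N} = \frac{i \sqrt{46}}{2 N}$)
$\frac{Y{\left(61 \right)}}{1142} + \frac{E{\left(-11 \right)}}{-212} = \frac{71}{1142} + \frac{\frac{1}{2} i \sqrt{46} \frac{1}{-11}}{-212} = 71 \cdot \frac{1}{1142} + \frac{1}{2} i \sqrt{46} \left(- \frac{1}{11}\right) \left(- \frac{1}{212}\right) = \frac{71}{1142} + - \frac{i \sqrt{46}}{22} \left(- \frac{1}{212}\right) = \frac{71}{1142} + \frac{i \sqrt{46}}{4664}$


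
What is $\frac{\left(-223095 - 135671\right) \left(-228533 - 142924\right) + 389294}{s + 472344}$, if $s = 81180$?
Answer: $\frac{33316632839}{138381} \approx 2.4076 \cdot 10^{5}$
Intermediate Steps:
$\frac{\left(-223095 - 135671\right) \left(-228533 - 142924\right) + 389294}{s + 472344} = \frac{\left(-223095 - 135671\right) \left(-228533 - 142924\right) + 389294}{81180 + 472344} = \frac{\left(-223095 - 135671\right) \left(-371457\right) + 389294}{553524} = \left(\left(-358766\right) \left(-371457\right) + 389294\right) \frac{1}{553524} = \left(133266142062 + 389294\right) \frac{1}{553524} = 133266531356 \cdot \frac{1}{553524} = \frac{33316632839}{138381}$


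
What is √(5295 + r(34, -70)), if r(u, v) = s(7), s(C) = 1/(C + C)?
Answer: √1037834/14 ≈ 72.767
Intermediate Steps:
s(C) = 1/(2*C)
r(u, v) = 1/14 (r(u, v) = (½)/7 = (½)*(⅐) = 1/14)
√(5295 + r(34, -70)) = √(5295 + 1/14) = √(74131/14) = √1037834/14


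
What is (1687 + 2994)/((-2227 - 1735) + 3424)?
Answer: -4681/538 ≈ -8.7007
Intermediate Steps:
(1687 + 2994)/((-2227 - 1735) + 3424) = 4681/(-3962 + 3424) = 4681/(-538) = 4681*(-1/538) = -4681/538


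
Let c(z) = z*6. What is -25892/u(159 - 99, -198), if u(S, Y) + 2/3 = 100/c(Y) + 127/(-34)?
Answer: 261457416/45301 ≈ 5771.6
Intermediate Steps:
c(z) = 6*z
u(S, Y) = -449/102 + 50/(3*Y) (u(S, Y) = -⅔ + (100/((6*Y)) + 127/(-34)) = -⅔ + (100*(1/(6*Y)) + 127*(-1/34)) = -⅔ + (50/(3*Y) - 127/34) = -⅔ + (-127/34 + 50/(3*Y)) = -449/102 + 50/(3*Y))
-25892/u(159 - 99, -198) = -25892*(-20196/(1700 - 449*(-198))) = -25892*(-20196/(1700 + 88902)) = -25892/((1/102)*(-1/198)*90602) = -25892/(-45301/10098) = -25892*(-10098/45301) = 261457416/45301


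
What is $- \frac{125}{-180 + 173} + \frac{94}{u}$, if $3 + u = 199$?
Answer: $\frac{1797}{98} \approx 18.337$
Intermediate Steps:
$u = 196$ ($u = -3 + 199 = 196$)
$- \frac{125}{-180 + 173} + \frac{94}{u} = - \frac{125}{-180 + 173} + \frac{94}{196} = - \frac{125}{-7} + 94 \cdot \frac{1}{196} = \left(-125\right) \left(- \frac{1}{7}\right) + \frac{47}{98} = \frac{125}{7} + \frac{47}{98} = \frac{1797}{98}$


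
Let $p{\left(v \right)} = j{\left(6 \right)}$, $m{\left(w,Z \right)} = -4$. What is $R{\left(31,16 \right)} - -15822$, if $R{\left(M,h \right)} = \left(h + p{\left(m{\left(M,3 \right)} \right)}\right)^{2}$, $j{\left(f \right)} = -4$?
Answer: $15966$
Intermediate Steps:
$p{\left(v \right)} = -4$
$R{\left(M,h \right)} = \left(-4 + h\right)^{2}$ ($R{\left(M,h \right)} = \left(h - 4\right)^{2} = \left(-4 + h\right)^{2}$)
$R{\left(31,16 \right)} - -15822 = \left(-4 + 16\right)^{2} - -15822 = 12^{2} + 15822 = 144 + 15822 = 15966$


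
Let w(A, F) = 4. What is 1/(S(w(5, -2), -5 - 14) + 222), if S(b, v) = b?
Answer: 1/226 ≈ 0.0044248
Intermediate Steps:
1/(S(w(5, -2), -5 - 14) + 222) = 1/(4 + 222) = 1/226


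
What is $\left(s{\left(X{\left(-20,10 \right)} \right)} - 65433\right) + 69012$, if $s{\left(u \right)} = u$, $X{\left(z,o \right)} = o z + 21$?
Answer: $3400$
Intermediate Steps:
$X{\left(z,o \right)} = 21 + o z$
$\left(s{\left(X{\left(-20,10 \right)} \right)} - 65433\right) + 69012 = \left(\left(21 + 10 \left(-20\right)\right) - 65433\right) + 69012 = \left(\left(21 - 200\right) - 65433\right) + 69012 = \left(-179 - 65433\right) + 69012 = -65612 + 69012 = 3400$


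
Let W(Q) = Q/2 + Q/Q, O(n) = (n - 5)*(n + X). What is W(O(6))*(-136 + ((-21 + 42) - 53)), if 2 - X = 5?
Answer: -420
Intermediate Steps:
X = -3 (X = 2 - 1*5 = 2 - 5 = -3)
O(n) = (-5 + n)*(-3 + n) (O(n) = (n - 5)*(n - 3) = (-5 + n)*(-3 + n))
W(Q) = 1 + Q/2 (W(Q) = Q*(1/2) + 1 = Q/2 + 1 = 1 + Q/2)
W(O(6))*(-136 + ((-21 + 42) - 53)) = (1 + (15 + 6**2 - 8*6)/2)*(-136 + ((-21 + 42) - 53)) = (1 + (15 + 36 - 48)/2)*(-136 + (21 - 53)) = (1 + (1/2)*3)*(-136 - 32) = (1 + 3/2)*(-168) = (5/2)*(-168) = -420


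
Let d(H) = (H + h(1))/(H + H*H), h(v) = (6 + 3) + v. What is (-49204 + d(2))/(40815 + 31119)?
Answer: -24601/35967 ≈ -0.68399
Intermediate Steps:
h(v) = 9 + v
d(H) = (10 + H)/(H + H²) (d(H) = (H + (9 + 1))/(H + H*H) = (H + 10)/(H + H²) = (10 + H)/(H + H²))
(-49204 + d(2))/(40815 + 31119) = (-49204 + (10 + 2)/(2*(1 + 2)))/(40815 + 31119) = (-49204 + (½)*12/3)/71934 = (-49204 + (½)*(⅓)*12)*(1/71934) = (-49204 + 2)*(1/71934) = -49202*1/71934 = -24601/35967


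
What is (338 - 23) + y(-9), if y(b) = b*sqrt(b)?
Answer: 315 - 27*I ≈ 315.0 - 27.0*I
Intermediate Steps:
y(b) = b**(3/2)
(338 - 23) + y(-9) = (338 - 23) + (-9)**(3/2) = 315 - 27*I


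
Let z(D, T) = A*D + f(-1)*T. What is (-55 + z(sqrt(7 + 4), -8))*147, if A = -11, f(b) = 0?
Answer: -8085 - 1617*sqrt(11) ≈ -13448.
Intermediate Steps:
z(D, T) = -11*D (z(D, T) = -11*D + 0*T = -11*D + 0 = -11*D)
(-55 + z(sqrt(7 + 4), -8))*147 = (-55 - 11*sqrt(7 + 4))*147 = (-55 - 11*sqrt(11))*147 = -8085 - 1617*sqrt(11)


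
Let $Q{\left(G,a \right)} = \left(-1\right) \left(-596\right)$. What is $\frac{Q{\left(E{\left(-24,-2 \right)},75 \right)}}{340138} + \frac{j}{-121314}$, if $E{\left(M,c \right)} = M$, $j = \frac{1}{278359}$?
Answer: $\frac{10063115260279}{5743033483637094} \approx 0.0017522$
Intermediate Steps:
$j = \frac{1}{278359} \approx 3.5925 \cdot 10^{-6}$
$Q{\left(G,a \right)} = 596$
$\frac{Q{\left(E{\left(-24,-2 \right)},75 \right)}}{340138} + \frac{j}{-121314} = \frac{596}{340138} + \frac{1}{278359 \left(-121314\right)} = 596 \cdot \frac{1}{340138} + \frac{1}{278359} \left(- \frac{1}{121314}\right) = \frac{298}{170069} - \frac{1}{33768843726} = \frac{10063115260279}{5743033483637094}$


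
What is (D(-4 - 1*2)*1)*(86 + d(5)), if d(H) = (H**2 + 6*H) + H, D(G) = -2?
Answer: -292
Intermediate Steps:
d(H) = H**2 + 7*H
(D(-4 - 1*2)*1)*(86 + d(5)) = (-2*1)*(86 + 5*(7 + 5)) = -2*(86 + 5*12) = -2*(86 + 60) = -2*146 = -292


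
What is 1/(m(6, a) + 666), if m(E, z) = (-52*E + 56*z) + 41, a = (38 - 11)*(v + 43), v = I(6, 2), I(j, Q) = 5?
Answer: 1/72971 ≈ 1.3704e-5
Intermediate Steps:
v = 5
a = 1296 (a = (38 - 11)*(5 + 43) = 27*48 = 1296)
m(E, z) = 41 - 52*E + 56*z
1/(m(6, a) + 666) = 1/((41 - 52*6 + 56*1296) + 666) = 1/((41 - 312 + 72576) + 666) = 1/(72305 + 666) = 1/72971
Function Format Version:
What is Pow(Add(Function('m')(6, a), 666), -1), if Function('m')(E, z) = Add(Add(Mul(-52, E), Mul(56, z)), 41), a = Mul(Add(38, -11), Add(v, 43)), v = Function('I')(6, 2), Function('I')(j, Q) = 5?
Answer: Rational(1, 72971) ≈ 1.3704e-5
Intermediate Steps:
v = 5
a = 1296 (a = Mul(Add(38, -11), Add(5, 43)) = Mul(27, 48) = 1296)
Function('m')(E, z) = Add(41, Mul(-52, E), Mul(56, z))
Pow(Add(Function('m')(6, a), 666), -1) = Pow(Add(Add(41, Mul(-52, 6), Mul(56, 1296)), 666), -1) = Pow(Add(Add(41, -312, 72576), 666), -1) = Pow(Add(72305, 666), -1) = Pow(72971, -1) = Rational(1, 72971)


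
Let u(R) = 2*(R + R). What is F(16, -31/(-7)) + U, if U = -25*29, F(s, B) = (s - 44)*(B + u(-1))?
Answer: -737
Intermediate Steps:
u(R) = 4*R (u(R) = 2*(2*R) = 4*R)
F(s, B) = (-44 + s)*(-4 + B) (F(s, B) = (s - 44)*(B + 4*(-1)) = (-44 + s)*(B - 4) = (-44 + s)*(-4 + B))
U = -725
F(16, -31/(-7)) + U = (176 - (-1364)/(-7) - 4*16 - 31/(-7)*16) - 725 = (176 - (-1364)*(-1)/7 - 64 - 31*(-⅐)*16) - 725 = (176 - 44*31/7 - 64 + (31/7)*16) - 725 = (176 - 1364/7 - 64 + 496/7) - 725 = -12 - 725 = -737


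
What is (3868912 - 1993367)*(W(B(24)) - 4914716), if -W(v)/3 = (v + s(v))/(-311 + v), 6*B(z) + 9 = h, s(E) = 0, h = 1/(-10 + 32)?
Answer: -380223837921501875/41249 ≈ -9.2178e+12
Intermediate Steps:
h = 1/22 ≈ 0.045455
B(z) = -197/132 (B(z) = -3/2 + (⅙)*(1/22) = -3/2 + 1/132 = -197/132)
W(v) = -3*v/(-311 + v) (W(v) = -3*(v + 0)/(-311 + v) = -3*v/(-311 + v))
(3868912 - 1993367)*(W(B(24)) - 4914716) = (3868912 - 1993367)*(-3*(-197/132)/(-311 - 197/132) - 4914716) = 1875545*(-3*(-197/132)/(-41249/132) - 4914716) = 1875545*(-3*(-197/132)*(-132/41249) - 4914716) = 1875545*(-591/41249 - 4914716) = 1875545*(-202727120875/41249) = -380223837921501875/41249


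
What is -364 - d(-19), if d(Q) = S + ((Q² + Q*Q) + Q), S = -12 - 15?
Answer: -1040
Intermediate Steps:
S = -27
d(Q) = -27 + Q + 2*Q² (d(Q) = -27 + ((Q² + Q*Q) + Q) = -27 + ((Q² + Q²) + Q) = -27 + (2*Q² + Q) = -27 + (Q + 2*Q²) = -27 + Q + 2*Q²)
-364 - d(-19) = -364 - (-27 - 19 + 2*(-19)²) = -364 - (-27 - 19 + 2*361) = -364 - (-27 - 19 + 722) = -364 - 1*676 = -364 - 676 = -1040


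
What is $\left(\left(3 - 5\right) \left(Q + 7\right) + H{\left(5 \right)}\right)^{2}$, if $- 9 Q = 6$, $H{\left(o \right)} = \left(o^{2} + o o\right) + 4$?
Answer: $\frac{15376}{9} \approx 1708.4$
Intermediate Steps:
$H{\left(o \right)} = 4 + 2 o^{2}$ ($H{\left(o \right)} = \left(o^{2} + o^{2}\right) + 4 = 2 o^{2} + 4 = 4 + 2 o^{2}$)
$Q = - \frac{2}{3}$ ($Q = \left(- \frac{1}{9}\right) 6 = - \frac{2}{3} \approx -0.66667$)
$\left(\left(3 - 5\right) \left(Q + 7\right) + H{\left(5 \right)}\right)^{2} = \left(\left(3 - 5\right) \left(- \frac{2}{3} + 7\right) + \left(4 + 2 \cdot 5^{2}\right)\right)^{2} = \left(\left(-2\right) \frac{19}{3} + \left(4 + 2 \cdot 25\right)\right)^{2} = \left(- \frac{38}{3} + \left(4 + 50\right)\right)^{2} = \left(- \frac{38}{3} + 54\right)^{2} = \left(\frac{124}{3}\right)^{2} = \frac{15376}{9}$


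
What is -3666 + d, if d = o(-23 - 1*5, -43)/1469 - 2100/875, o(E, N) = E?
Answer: -26944538/7345 ≈ -3668.4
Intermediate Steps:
d = -17768/7345 (d = (-23 - 1*5)/1469 - 2100/875 = (-23 - 5)*(1/1469) - 2100*1/875 = -28*1/1469 - 12/5 = -28/1469 - 12/5 = -17768/7345 ≈ -2.4191)
-3666 + d = -3666 - 17768/7345 = -26944538/7345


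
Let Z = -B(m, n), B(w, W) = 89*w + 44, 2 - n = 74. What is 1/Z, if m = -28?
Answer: 1/2448 ≈ 0.00040850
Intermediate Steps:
n = -72 (n = 2 - 1*74 = 2 - 74 = -72)
B(w, W) = 44 + 89*w
Z = 2448 (Z = -(44 + 89*(-28)) = -(44 - 2492) = -1*(-2448) = 2448)
1/Z = 1/2448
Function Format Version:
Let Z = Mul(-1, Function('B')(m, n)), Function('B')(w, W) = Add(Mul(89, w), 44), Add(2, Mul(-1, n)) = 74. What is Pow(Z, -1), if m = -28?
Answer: Rational(1, 2448) ≈ 0.00040850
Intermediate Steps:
n = -72 (n = Add(2, Mul(-1, 74)) = Add(2, -74) = -72)
Function('B')(w, W) = Add(44, Mul(89, w))
Z = 2448 (Z = Mul(-1, Add(44, Mul(89, -28))) = Mul(-1, Add(44, -2492)) = Mul(-1, -2448) = 2448)
Pow(Z, -1) = Pow(2448, -1) = Rational(1, 2448)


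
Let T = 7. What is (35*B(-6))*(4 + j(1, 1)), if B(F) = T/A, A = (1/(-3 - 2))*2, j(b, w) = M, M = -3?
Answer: -1225/2 ≈ -612.50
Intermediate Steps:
j(b, w) = -3
A = -⅖ (A = (1/(-5))*2 = -⅕*1*2 = -⅕*2 = -⅖ ≈ -0.40000)
B(F) = -35/2 (B(F) = 7/(-⅖) = 7*(-5/2) = -35/2)
(35*B(-6))*(4 + j(1, 1)) = (35*(-35/2))*(4 - 3) = -1225/2*1 = -1225/2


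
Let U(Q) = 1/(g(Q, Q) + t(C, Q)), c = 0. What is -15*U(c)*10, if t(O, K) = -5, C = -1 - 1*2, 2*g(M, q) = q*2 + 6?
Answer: 75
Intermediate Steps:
g(M, q) = 3 + q (g(M, q) = (q*2 + 6)/2 = (2*q + 6)/2 = (6 + 2*q)/2 = 3 + q)
C = -3 (C = -1 - 2 = -3)
U(Q) = 1/(-2 + Q) (U(Q) = 1/((3 + Q) - 5) = 1/(-2 + Q))
-15*U(c)*10 = -15/(-2 + 0)*10 = -15/(-2)*10 = -15*(-½)*10 = (15/2)*10 = 75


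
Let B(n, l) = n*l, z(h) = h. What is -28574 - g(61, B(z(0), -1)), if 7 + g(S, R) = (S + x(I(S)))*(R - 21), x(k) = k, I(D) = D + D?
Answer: -24724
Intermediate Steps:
I(D) = 2*D
B(n, l) = l*n
g(S, R) = -7 + 3*S*(-21 + R) (g(S, R) = -7 + (S + 2*S)*(R - 21) = -7 + (3*S)*(-21 + R) = -7 + 3*S*(-21 + R))
-28574 - g(61, B(z(0), -1)) = -28574 - (-7 - 63*61 + 3*(-1*0)*61) = -28574 - (-7 - 3843 + 3*0*61) = -28574 - (-7 - 3843 + 0) = -28574 - 1*(-3850) = -28574 + 3850 = -24724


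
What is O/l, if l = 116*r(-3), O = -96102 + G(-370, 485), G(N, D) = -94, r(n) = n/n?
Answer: -24049/29 ≈ -829.28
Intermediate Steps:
r(n) = 1
O = -96196 (O = -96102 - 94 = -96196)
l = 116 (l = 116*1 = 116)
O/l = -96196/116 = -96196*1/116 = -24049/29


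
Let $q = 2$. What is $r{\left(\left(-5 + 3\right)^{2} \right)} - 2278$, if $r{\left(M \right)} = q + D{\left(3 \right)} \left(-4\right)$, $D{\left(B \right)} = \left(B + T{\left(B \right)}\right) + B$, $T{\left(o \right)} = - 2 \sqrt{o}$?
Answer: $-2300 + 8 \sqrt{3} \approx -2286.1$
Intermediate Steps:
$D{\left(B \right)} = - 2 \sqrt{B} + 2 B$ ($D{\left(B \right)} = \left(B - 2 \sqrt{B}\right) + B = - 2 \sqrt{B} + 2 B$)
$r{\left(M \right)} = -22 + 8 \sqrt{3}$ ($r{\left(M \right)} = 2 + \left(- 2 \sqrt{3} + 2 \cdot 3\right) \left(-4\right) = 2 + \left(- 2 \sqrt{3} + 6\right) \left(-4\right) = 2 + \left(6 - 2 \sqrt{3}\right) \left(-4\right) = 2 - \left(24 - 8 \sqrt{3}\right) = -22 + 8 \sqrt{3}$)
$r{\left(\left(-5 + 3\right)^{2} \right)} - 2278 = \left(-22 + 8 \sqrt{3}\right) - 2278 = -2300 + 8 \sqrt{3}$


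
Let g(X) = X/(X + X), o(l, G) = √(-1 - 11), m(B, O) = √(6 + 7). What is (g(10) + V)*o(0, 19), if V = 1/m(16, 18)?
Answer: I*√3*(13 + 2*√13)/13 ≈ 2.6928*I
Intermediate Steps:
m(B, O) = √13
o(l, G) = 2*I*√3 (o(l, G) = √(-12) = 2*I*√3)
V = √13/13 (V = 1/(√13) = √13/13 ≈ 0.27735)
g(X) = ½ (g(X) = X/((2*X)) = (1/(2*X))*X = ½)
(g(10) + V)*o(0, 19) = (½ + √13/13)*(2*I*√3) = 2*I*√3*(½ + √13/13)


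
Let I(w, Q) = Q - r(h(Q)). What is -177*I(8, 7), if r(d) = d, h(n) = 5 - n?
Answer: -1593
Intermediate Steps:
I(w, Q) = -5 + 2*Q (I(w, Q) = Q - (5 - Q) = Q + (-5 + Q) = -5 + 2*Q)
-177*I(8, 7) = -177*(-5 + 2*7) = -177*(-5 + 14) = -177*9 = -1593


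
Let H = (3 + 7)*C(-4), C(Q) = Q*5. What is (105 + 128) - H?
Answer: 433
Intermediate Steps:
C(Q) = 5*Q
H = -200 (H = (3 + 7)*(5*(-4)) = 10*(-20) = -200)
(105 + 128) - H = (105 + 128) - 1*(-200) = 233 + 200 = 433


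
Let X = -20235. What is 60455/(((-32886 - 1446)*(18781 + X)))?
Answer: 60455/49918728 ≈ 0.0012111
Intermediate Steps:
60455/(((-32886 - 1446)*(18781 + X))) = 60455/(((-32886 - 1446)*(18781 - 20235))) = 60455/((-34332*(-1454))) = 60455/49918728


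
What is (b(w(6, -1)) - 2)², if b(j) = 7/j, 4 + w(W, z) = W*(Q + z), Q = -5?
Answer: 7569/1600 ≈ 4.7306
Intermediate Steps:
w(W, z) = -4 + W*(-5 + z)
(b(w(6, -1)) - 2)² = (7/(-4 - 5*6 + 6*(-1)) - 2)² = (7/(-4 - 30 - 6) - 2)² = (7/(-40) - 2)² = (7*(-1/40) - 2)² = (-7/40 - 2)² = (-87/40)² = 7569/1600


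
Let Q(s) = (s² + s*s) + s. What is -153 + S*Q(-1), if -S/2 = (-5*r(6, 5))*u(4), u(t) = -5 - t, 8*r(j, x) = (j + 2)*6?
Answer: -693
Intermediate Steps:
r(j, x) = 3/2 + 3*j/4 (r(j, x) = ((j + 2)*6)/8 = ((2 + j)*6)/8 = (12 + 6*j)/8 = 3/2 + 3*j/4)
Q(s) = s + 2*s² (Q(s) = (s² + s²) + s = 2*s² + s = s + 2*s²)
S = -540 (S = -2*(-5*(3/2 + (¾)*6))*(-5 - 1*4) = -2*(-5*(3/2 + 9/2))*(-5 - 4) = -2*(-5*6)*(-9) = -(-60)*(-9) = -2*270 = -540)
-153 + S*Q(-1) = -153 - (-540)*(1 + 2*(-1)) = -153 - (-540)*(1 - 2) = -153 - (-540)*(-1) = -153 - 540*1 = -153 - 540 = -693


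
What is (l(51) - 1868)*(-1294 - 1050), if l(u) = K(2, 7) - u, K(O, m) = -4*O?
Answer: 4516888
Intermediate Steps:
l(u) = -8 - u (l(u) = -4*2 - u = -8 - u)
(l(51) - 1868)*(-1294 - 1050) = ((-8 - 1*51) - 1868)*(-1294 - 1050) = ((-8 - 51) - 1868)*(-2344) = (-59 - 1868)*(-2344) = -1927*(-2344) = 4516888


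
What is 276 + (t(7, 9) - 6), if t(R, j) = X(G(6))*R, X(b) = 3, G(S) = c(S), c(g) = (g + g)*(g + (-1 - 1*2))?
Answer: 291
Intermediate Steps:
c(g) = 2*g*(-3 + g) (c(g) = (2*g)*(g + (-1 - 2)) = (2*g)*(g - 3) = (2*g)*(-3 + g) = 2*g*(-3 + g))
G(S) = 2*S*(-3 + S)
t(R, j) = 3*R
276 + (t(7, 9) - 6) = 276 + (3*7 - 6) = 276 + (21 - 6) = 276 + 15 = 291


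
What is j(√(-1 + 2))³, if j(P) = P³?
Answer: 1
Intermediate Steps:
j(√(-1 + 2))³ = ((√(-1 + 2))³)³ = ((√1)³)³ = (1³)³ = 1³ = 1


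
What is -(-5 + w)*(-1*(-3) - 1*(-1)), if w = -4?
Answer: 36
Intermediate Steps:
-(-5 + w)*(-1*(-3) - 1*(-1)) = -(-5 - 4)*(-1*(-3) - 1*(-1)) = -(-9)*(3 + 1) = -(-9)*4 = -1*(-36) = 36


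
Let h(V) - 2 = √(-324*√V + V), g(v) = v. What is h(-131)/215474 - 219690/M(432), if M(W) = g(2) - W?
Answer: 2366874196/4632691 + √(-131 - 324*I*√131)/215474 ≈ 510.91 - 0.0002034*I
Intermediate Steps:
M(W) = 2 - W
h(V) = 2 + √(V - 324*√V) (h(V) = 2 + √(-324*√V + V) = 2 + √(V - 324*√V))
h(-131)/215474 - 219690/M(432) = (2 + √(-131 - 324*I*√131))/215474 - 219690/(2 - 1*432) = (2 + √(-131 - 324*I*√131))*(1/215474) - 219690/(2 - 432) = (2 + √(-131 - 324*I*√131))*(1/215474) - 219690/(-430) = (1/107737 + √(-131 - 324*I*√131)/215474) - 219690*(-1/430) = (1/107737 + √(-131 - 324*I*√131)/215474) + 21969/43 = 2366874196/4632691 + √(-131 - 324*I*√131)/215474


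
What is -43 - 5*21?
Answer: -148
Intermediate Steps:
-43 - 5*21 = -43 - 105 = -148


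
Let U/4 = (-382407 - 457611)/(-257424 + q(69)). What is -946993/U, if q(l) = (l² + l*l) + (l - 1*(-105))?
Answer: -9774861746/140003 ≈ -69819.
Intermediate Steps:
q(l) = 105 + l + 2*l² (q(l) = (l² + l²) + (l + 105) = 2*l² + (105 + l) = 105 + l + 2*l²)
U = 140003/10322 (U = 4*((-382407 - 457611)/(-257424 + (105 + 69 + 2*69²))) = 4*(-840018/(-257424 + (105 + 69 + 2*4761))) = 4*(-840018/(-257424 + (105 + 69 + 9522))) = 4*(-840018/(-257424 + 9696)) = 4*(-840018/(-247728)) = 4*(-840018*(-1/247728)) = 4*(140003/41288) = 140003/10322 ≈ 13.564)
-946993/U = -946993/140003/10322 = -946993*10322/140003 = -9774861746/140003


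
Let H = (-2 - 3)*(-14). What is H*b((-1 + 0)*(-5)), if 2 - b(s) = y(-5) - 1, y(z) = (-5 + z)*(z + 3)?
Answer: -1190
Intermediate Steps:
y(z) = (-5 + z)*(3 + z)
H = 70 (H = -5*(-14) = 70)
b(s) = -17 (b(s) = 2 - ((-15 + (-5)**2 - 2*(-5)) - 1) = 2 - ((-15 + 25 + 10) - 1) = 2 - (20 - 1) = 2 - 1*19 = 2 - 19 = -17)
H*b((-1 + 0)*(-5)) = 70*(-17) = -1190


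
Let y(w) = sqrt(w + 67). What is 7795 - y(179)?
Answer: 7795 - sqrt(246) ≈ 7779.3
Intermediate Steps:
y(w) = sqrt(67 + w)
7795 - y(179) = 7795 - sqrt(67 + 179) = 7795 - sqrt(246)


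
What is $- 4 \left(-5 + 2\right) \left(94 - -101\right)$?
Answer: $2340$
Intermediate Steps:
$- 4 \left(-5 + 2\right) \left(94 - -101\right) = \left(-4\right) \left(-3\right) \left(94 + 101\right) = 12 \cdot 195 = 2340$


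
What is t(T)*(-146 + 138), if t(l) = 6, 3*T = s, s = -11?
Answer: -48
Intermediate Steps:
T = -11/3 (T = (1/3)*(-11) = -11/3 ≈ -3.6667)
t(T)*(-146 + 138) = 6*(-146 + 138) = 6*(-8) = -48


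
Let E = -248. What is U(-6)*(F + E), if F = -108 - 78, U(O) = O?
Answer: 2604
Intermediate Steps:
F = -186
U(-6)*(F + E) = -6*(-186 - 248) = -6*(-434) = 2604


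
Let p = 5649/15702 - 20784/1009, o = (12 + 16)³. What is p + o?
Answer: 115823955403/5281106 ≈ 21932.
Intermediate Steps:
o = 21952 (o = 28³ = 21952)
p = -106883509/5281106 (p = 5649*(1/15702) - 20784*1/1009 = 1883/5234 - 20784/1009 = -106883509/5281106 ≈ -20.239)
p + o = -106883509/5281106 + 21952 = 115823955403/5281106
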